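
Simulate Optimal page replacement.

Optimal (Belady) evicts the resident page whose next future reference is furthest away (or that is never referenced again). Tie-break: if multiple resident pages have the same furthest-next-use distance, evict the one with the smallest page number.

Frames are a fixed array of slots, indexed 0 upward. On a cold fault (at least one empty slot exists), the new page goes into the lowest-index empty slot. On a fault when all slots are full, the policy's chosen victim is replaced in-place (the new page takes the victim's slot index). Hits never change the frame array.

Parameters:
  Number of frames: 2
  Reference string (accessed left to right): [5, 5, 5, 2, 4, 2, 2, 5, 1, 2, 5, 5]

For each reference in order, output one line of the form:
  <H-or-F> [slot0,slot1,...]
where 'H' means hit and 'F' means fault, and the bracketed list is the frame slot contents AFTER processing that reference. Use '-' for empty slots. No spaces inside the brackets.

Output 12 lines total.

F [5,-]
H [5,-]
H [5,-]
F [5,2]
F [4,2]
H [4,2]
H [4,2]
F [5,2]
F [1,2]
H [1,2]
F [5,2]
H [5,2]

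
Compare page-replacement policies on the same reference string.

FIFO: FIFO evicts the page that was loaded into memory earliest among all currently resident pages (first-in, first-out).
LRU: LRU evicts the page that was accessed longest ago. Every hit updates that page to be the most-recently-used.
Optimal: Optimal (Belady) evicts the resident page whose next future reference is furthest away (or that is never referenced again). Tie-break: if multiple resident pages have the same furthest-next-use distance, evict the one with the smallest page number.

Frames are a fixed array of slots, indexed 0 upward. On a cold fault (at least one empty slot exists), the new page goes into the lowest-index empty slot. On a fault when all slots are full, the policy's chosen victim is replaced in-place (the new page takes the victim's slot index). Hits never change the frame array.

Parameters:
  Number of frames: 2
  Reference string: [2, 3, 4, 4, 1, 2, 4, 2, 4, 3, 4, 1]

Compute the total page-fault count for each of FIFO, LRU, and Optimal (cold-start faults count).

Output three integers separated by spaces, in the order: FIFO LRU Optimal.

Answer: 8 8 7

Derivation:
--- FIFO ---
  step 0: ref 2 -> FAULT, frames=[2,-] (faults so far: 1)
  step 1: ref 3 -> FAULT, frames=[2,3] (faults so far: 2)
  step 2: ref 4 -> FAULT, evict 2, frames=[4,3] (faults so far: 3)
  step 3: ref 4 -> HIT, frames=[4,3] (faults so far: 3)
  step 4: ref 1 -> FAULT, evict 3, frames=[4,1] (faults so far: 4)
  step 5: ref 2 -> FAULT, evict 4, frames=[2,1] (faults so far: 5)
  step 6: ref 4 -> FAULT, evict 1, frames=[2,4] (faults so far: 6)
  step 7: ref 2 -> HIT, frames=[2,4] (faults so far: 6)
  step 8: ref 4 -> HIT, frames=[2,4] (faults so far: 6)
  step 9: ref 3 -> FAULT, evict 2, frames=[3,4] (faults so far: 7)
  step 10: ref 4 -> HIT, frames=[3,4] (faults so far: 7)
  step 11: ref 1 -> FAULT, evict 4, frames=[3,1] (faults so far: 8)
  FIFO total faults: 8
--- LRU ---
  step 0: ref 2 -> FAULT, frames=[2,-] (faults so far: 1)
  step 1: ref 3 -> FAULT, frames=[2,3] (faults so far: 2)
  step 2: ref 4 -> FAULT, evict 2, frames=[4,3] (faults so far: 3)
  step 3: ref 4 -> HIT, frames=[4,3] (faults so far: 3)
  step 4: ref 1 -> FAULT, evict 3, frames=[4,1] (faults so far: 4)
  step 5: ref 2 -> FAULT, evict 4, frames=[2,1] (faults so far: 5)
  step 6: ref 4 -> FAULT, evict 1, frames=[2,4] (faults so far: 6)
  step 7: ref 2 -> HIT, frames=[2,4] (faults so far: 6)
  step 8: ref 4 -> HIT, frames=[2,4] (faults so far: 6)
  step 9: ref 3 -> FAULT, evict 2, frames=[3,4] (faults so far: 7)
  step 10: ref 4 -> HIT, frames=[3,4] (faults so far: 7)
  step 11: ref 1 -> FAULT, evict 3, frames=[1,4] (faults so far: 8)
  LRU total faults: 8
--- Optimal ---
  step 0: ref 2 -> FAULT, frames=[2,-] (faults so far: 1)
  step 1: ref 3 -> FAULT, frames=[2,3] (faults so far: 2)
  step 2: ref 4 -> FAULT, evict 3, frames=[2,4] (faults so far: 3)
  step 3: ref 4 -> HIT, frames=[2,4] (faults so far: 3)
  step 4: ref 1 -> FAULT, evict 4, frames=[2,1] (faults so far: 4)
  step 5: ref 2 -> HIT, frames=[2,1] (faults so far: 4)
  step 6: ref 4 -> FAULT, evict 1, frames=[2,4] (faults so far: 5)
  step 7: ref 2 -> HIT, frames=[2,4] (faults so far: 5)
  step 8: ref 4 -> HIT, frames=[2,4] (faults so far: 5)
  step 9: ref 3 -> FAULT, evict 2, frames=[3,4] (faults so far: 6)
  step 10: ref 4 -> HIT, frames=[3,4] (faults so far: 6)
  step 11: ref 1 -> FAULT, evict 3, frames=[1,4] (faults so far: 7)
  Optimal total faults: 7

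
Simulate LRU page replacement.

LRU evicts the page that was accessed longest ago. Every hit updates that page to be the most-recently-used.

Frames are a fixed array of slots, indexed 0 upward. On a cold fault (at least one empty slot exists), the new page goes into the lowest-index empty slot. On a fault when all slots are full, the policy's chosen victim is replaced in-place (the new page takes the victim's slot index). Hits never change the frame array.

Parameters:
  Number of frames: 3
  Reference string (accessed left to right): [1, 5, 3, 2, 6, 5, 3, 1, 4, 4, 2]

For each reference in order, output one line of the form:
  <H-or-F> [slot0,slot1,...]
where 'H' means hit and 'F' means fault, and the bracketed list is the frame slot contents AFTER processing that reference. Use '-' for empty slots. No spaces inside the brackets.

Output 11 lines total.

F [1,-,-]
F [1,5,-]
F [1,5,3]
F [2,5,3]
F [2,6,3]
F [2,6,5]
F [3,6,5]
F [3,1,5]
F [3,1,4]
H [3,1,4]
F [2,1,4]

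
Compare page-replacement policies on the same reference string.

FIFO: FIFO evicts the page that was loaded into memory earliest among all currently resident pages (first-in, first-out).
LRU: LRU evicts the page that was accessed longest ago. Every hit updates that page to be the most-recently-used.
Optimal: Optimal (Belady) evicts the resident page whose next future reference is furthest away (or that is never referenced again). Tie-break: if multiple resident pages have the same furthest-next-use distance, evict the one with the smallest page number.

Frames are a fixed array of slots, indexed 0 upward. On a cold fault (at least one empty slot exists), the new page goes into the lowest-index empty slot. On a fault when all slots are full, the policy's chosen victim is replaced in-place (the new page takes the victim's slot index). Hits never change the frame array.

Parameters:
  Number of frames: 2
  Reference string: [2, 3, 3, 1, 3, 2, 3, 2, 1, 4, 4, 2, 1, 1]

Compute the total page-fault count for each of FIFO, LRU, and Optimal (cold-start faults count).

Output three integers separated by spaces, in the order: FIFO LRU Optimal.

Answer: 9 8 7

Derivation:
--- FIFO ---
  step 0: ref 2 -> FAULT, frames=[2,-] (faults so far: 1)
  step 1: ref 3 -> FAULT, frames=[2,3] (faults so far: 2)
  step 2: ref 3 -> HIT, frames=[2,3] (faults so far: 2)
  step 3: ref 1 -> FAULT, evict 2, frames=[1,3] (faults so far: 3)
  step 4: ref 3 -> HIT, frames=[1,3] (faults so far: 3)
  step 5: ref 2 -> FAULT, evict 3, frames=[1,2] (faults so far: 4)
  step 6: ref 3 -> FAULT, evict 1, frames=[3,2] (faults so far: 5)
  step 7: ref 2 -> HIT, frames=[3,2] (faults so far: 5)
  step 8: ref 1 -> FAULT, evict 2, frames=[3,1] (faults so far: 6)
  step 9: ref 4 -> FAULT, evict 3, frames=[4,1] (faults so far: 7)
  step 10: ref 4 -> HIT, frames=[4,1] (faults so far: 7)
  step 11: ref 2 -> FAULT, evict 1, frames=[4,2] (faults so far: 8)
  step 12: ref 1 -> FAULT, evict 4, frames=[1,2] (faults so far: 9)
  step 13: ref 1 -> HIT, frames=[1,2] (faults so far: 9)
  FIFO total faults: 9
--- LRU ---
  step 0: ref 2 -> FAULT, frames=[2,-] (faults so far: 1)
  step 1: ref 3 -> FAULT, frames=[2,3] (faults so far: 2)
  step 2: ref 3 -> HIT, frames=[2,3] (faults so far: 2)
  step 3: ref 1 -> FAULT, evict 2, frames=[1,3] (faults so far: 3)
  step 4: ref 3 -> HIT, frames=[1,3] (faults so far: 3)
  step 5: ref 2 -> FAULT, evict 1, frames=[2,3] (faults so far: 4)
  step 6: ref 3 -> HIT, frames=[2,3] (faults so far: 4)
  step 7: ref 2 -> HIT, frames=[2,3] (faults so far: 4)
  step 8: ref 1 -> FAULT, evict 3, frames=[2,1] (faults so far: 5)
  step 9: ref 4 -> FAULT, evict 2, frames=[4,1] (faults so far: 6)
  step 10: ref 4 -> HIT, frames=[4,1] (faults so far: 6)
  step 11: ref 2 -> FAULT, evict 1, frames=[4,2] (faults so far: 7)
  step 12: ref 1 -> FAULT, evict 4, frames=[1,2] (faults so far: 8)
  step 13: ref 1 -> HIT, frames=[1,2] (faults so far: 8)
  LRU total faults: 8
--- Optimal ---
  step 0: ref 2 -> FAULT, frames=[2,-] (faults so far: 1)
  step 1: ref 3 -> FAULT, frames=[2,3] (faults so far: 2)
  step 2: ref 3 -> HIT, frames=[2,3] (faults so far: 2)
  step 3: ref 1 -> FAULT, evict 2, frames=[1,3] (faults so far: 3)
  step 4: ref 3 -> HIT, frames=[1,3] (faults so far: 3)
  step 5: ref 2 -> FAULT, evict 1, frames=[2,3] (faults so far: 4)
  step 6: ref 3 -> HIT, frames=[2,3] (faults so far: 4)
  step 7: ref 2 -> HIT, frames=[2,3] (faults so far: 4)
  step 8: ref 1 -> FAULT, evict 3, frames=[2,1] (faults so far: 5)
  step 9: ref 4 -> FAULT, evict 1, frames=[2,4] (faults so far: 6)
  step 10: ref 4 -> HIT, frames=[2,4] (faults so far: 6)
  step 11: ref 2 -> HIT, frames=[2,4] (faults so far: 6)
  step 12: ref 1 -> FAULT, evict 2, frames=[1,4] (faults so far: 7)
  step 13: ref 1 -> HIT, frames=[1,4] (faults so far: 7)
  Optimal total faults: 7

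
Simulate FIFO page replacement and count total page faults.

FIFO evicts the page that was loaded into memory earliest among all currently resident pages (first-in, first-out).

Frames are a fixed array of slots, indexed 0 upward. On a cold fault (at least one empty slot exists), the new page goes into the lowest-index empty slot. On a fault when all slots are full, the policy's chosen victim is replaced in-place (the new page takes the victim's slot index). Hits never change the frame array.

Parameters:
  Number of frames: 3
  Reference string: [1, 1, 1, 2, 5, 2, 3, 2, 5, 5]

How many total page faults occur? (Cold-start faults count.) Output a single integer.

Answer: 4

Derivation:
Step 0: ref 1 → FAULT, frames=[1,-,-]
Step 1: ref 1 → HIT, frames=[1,-,-]
Step 2: ref 1 → HIT, frames=[1,-,-]
Step 3: ref 2 → FAULT, frames=[1,2,-]
Step 4: ref 5 → FAULT, frames=[1,2,5]
Step 5: ref 2 → HIT, frames=[1,2,5]
Step 6: ref 3 → FAULT (evict 1), frames=[3,2,5]
Step 7: ref 2 → HIT, frames=[3,2,5]
Step 8: ref 5 → HIT, frames=[3,2,5]
Step 9: ref 5 → HIT, frames=[3,2,5]
Total faults: 4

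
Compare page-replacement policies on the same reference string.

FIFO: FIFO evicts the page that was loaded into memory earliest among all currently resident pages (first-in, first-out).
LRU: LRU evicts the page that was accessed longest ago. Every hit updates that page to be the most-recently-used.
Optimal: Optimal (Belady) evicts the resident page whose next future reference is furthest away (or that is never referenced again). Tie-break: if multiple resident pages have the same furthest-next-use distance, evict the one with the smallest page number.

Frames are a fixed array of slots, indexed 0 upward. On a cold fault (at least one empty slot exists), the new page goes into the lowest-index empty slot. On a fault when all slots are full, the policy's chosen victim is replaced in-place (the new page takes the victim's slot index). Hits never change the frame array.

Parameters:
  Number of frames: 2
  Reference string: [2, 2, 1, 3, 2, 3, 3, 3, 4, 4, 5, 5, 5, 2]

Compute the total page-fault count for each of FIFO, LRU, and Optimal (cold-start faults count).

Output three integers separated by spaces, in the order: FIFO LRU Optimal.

--- FIFO ---
  step 0: ref 2 -> FAULT, frames=[2,-] (faults so far: 1)
  step 1: ref 2 -> HIT, frames=[2,-] (faults so far: 1)
  step 2: ref 1 -> FAULT, frames=[2,1] (faults so far: 2)
  step 3: ref 3 -> FAULT, evict 2, frames=[3,1] (faults so far: 3)
  step 4: ref 2 -> FAULT, evict 1, frames=[3,2] (faults so far: 4)
  step 5: ref 3 -> HIT, frames=[3,2] (faults so far: 4)
  step 6: ref 3 -> HIT, frames=[3,2] (faults so far: 4)
  step 7: ref 3 -> HIT, frames=[3,2] (faults so far: 4)
  step 8: ref 4 -> FAULT, evict 3, frames=[4,2] (faults so far: 5)
  step 9: ref 4 -> HIT, frames=[4,2] (faults so far: 5)
  step 10: ref 5 -> FAULT, evict 2, frames=[4,5] (faults so far: 6)
  step 11: ref 5 -> HIT, frames=[4,5] (faults so far: 6)
  step 12: ref 5 -> HIT, frames=[4,5] (faults so far: 6)
  step 13: ref 2 -> FAULT, evict 4, frames=[2,5] (faults so far: 7)
  FIFO total faults: 7
--- LRU ---
  step 0: ref 2 -> FAULT, frames=[2,-] (faults so far: 1)
  step 1: ref 2 -> HIT, frames=[2,-] (faults so far: 1)
  step 2: ref 1 -> FAULT, frames=[2,1] (faults so far: 2)
  step 3: ref 3 -> FAULT, evict 2, frames=[3,1] (faults so far: 3)
  step 4: ref 2 -> FAULT, evict 1, frames=[3,2] (faults so far: 4)
  step 5: ref 3 -> HIT, frames=[3,2] (faults so far: 4)
  step 6: ref 3 -> HIT, frames=[3,2] (faults so far: 4)
  step 7: ref 3 -> HIT, frames=[3,2] (faults so far: 4)
  step 8: ref 4 -> FAULT, evict 2, frames=[3,4] (faults so far: 5)
  step 9: ref 4 -> HIT, frames=[3,4] (faults so far: 5)
  step 10: ref 5 -> FAULT, evict 3, frames=[5,4] (faults so far: 6)
  step 11: ref 5 -> HIT, frames=[5,4] (faults so far: 6)
  step 12: ref 5 -> HIT, frames=[5,4] (faults so far: 6)
  step 13: ref 2 -> FAULT, evict 4, frames=[5,2] (faults so far: 7)
  LRU total faults: 7
--- Optimal ---
  step 0: ref 2 -> FAULT, frames=[2,-] (faults so far: 1)
  step 1: ref 2 -> HIT, frames=[2,-] (faults so far: 1)
  step 2: ref 1 -> FAULT, frames=[2,1] (faults so far: 2)
  step 3: ref 3 -> FAULT, evict 1, frames=[2,3] (faults so far: 3)
  step 4: ref 2 -> HIT, frames=[2,3] (faults so far: 3)
  step 5: ref 3 -> HIT, frames=[2,3] (faults so far: 3)
  step 6: ref 3 -> HIT, frames=[2,3] (faults so far: 3)
  step 7: ref 3 -> HIT, frames=[2,3] (faults so far: 3)
  step 8: ref 4 -> FAULT, evict 3, frames=[2,4] (faults so far: 4)
  step 9: ref 4 -> HIT, frames=[2,4] (faults so far: 4)
  step 10: ref 5 -> FAULT, evict 4, frames=[2,5] (faults so far: 5)
  step 11: ref 5 -> HIT, frames=[2,5] (faults so far: 5)
  step 12: ref 5 -> HIT, frames=[2,5] (faults so far: 5)
  step 13: ref 2 -> HIT, frames=[2,5] (faults so far: 5)
  Optimal total faults: 5

Answer: 7 7 5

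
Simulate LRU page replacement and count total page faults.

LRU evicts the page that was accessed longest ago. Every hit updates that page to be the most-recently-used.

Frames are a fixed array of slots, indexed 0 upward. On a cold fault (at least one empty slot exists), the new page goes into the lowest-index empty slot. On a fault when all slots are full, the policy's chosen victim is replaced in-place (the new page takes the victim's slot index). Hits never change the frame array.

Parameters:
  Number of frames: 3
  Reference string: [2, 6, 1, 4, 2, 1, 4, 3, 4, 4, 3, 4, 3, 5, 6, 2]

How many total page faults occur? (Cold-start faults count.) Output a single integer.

Answer: 9

Derivation:
Step 0: ref 2 → FAULT, frames=[2,-,-]
Step 1: ref 6 → FAULT, frames=[2,6,-]
Step 2: ref 1 → FAULT, frames=[2,6,1]
Step 3: ref 4 → FAULT (evict 2), frames=[4,6,1]
Step 4: ref 2 → FAULT (evict 6), frames=[4,2,1]
Step 5: ref 1 → HIT, frames=[4,2,1]
Step 6: ref 4 → HIT, frames=[4,2,1]
Step 7: ref 3 → FAULT (evict 2), frames=[4,3,1]
Step 8: ref 4 → HIT, frames=[4,3,1]
Step 9: ref 4 → HIT, frames=[4,3,1]
Step 10: ref 3 → HIT, frames=[4,3,1]
Step 11: ref 4 → HIT, frames=[4,3,1]
Step 12: ref 3 → HIT, frames=[4,3,1]
Step 13: ref 5 → FAULT (evict 1), frames=[4,3,5]
Step 14: ref 6 → FAULT (evict 4), frames=[6,3,5]
Step 15: ref 2 → FAULT (evict 3), frames=[6,2,5]
Total faults: 9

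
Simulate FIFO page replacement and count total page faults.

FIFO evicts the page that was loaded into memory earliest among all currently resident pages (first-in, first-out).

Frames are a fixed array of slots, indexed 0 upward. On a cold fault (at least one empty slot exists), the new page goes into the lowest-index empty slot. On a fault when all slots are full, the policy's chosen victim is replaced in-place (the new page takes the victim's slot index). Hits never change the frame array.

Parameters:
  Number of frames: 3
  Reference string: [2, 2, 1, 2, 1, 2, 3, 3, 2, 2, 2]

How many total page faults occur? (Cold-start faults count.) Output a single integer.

Step 0: ref 2 → FAULT, frames=[2,-,-]
Step 1: ref 2 → HIT, frames=[2,-,-]
Step 2: ref 1 → FAULT, frames=[2,1,-]
Step 3: ref 2 → HIT, frames=[2,1,-]
Step 4: ref 1 → HIT, frames=[2,1,-]
Step 5: ref 2 → HIT, frames=[2,1,-]
Step 6: ref 3 → FAULT, frames=[2,1,3]
Step 7: ref 3 → HIT, frames=[2,1,3]
Step 8: ref 2 → HIT, frames=[2,1,3]
Step 9: ref 2 → HIT, frames=[2,1,3]
Step 10: ref 2 → HIT, frames=[2,1,3]
Total faults: 3

Answer: 3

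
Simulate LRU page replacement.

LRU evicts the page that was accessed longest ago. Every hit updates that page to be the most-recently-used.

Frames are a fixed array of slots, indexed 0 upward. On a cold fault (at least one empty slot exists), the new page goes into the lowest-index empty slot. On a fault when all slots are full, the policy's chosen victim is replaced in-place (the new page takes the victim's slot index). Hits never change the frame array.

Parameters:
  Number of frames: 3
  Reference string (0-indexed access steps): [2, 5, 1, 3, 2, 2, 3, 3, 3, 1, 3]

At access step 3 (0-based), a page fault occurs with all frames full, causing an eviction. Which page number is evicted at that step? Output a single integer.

Answer: 2

Derivation:
Step 0: ref 2 -> FAULT, frames=[2,-,-]
Step 1: ref 5 -> FAULT, frames=[2,5,-]
Step 2: ref 1 -> FAULT, frames=[2,5,1]
Step 3: ref 3 -> FAULT, evict 2, frames=[3,5,1]
At step 3: evicted page 2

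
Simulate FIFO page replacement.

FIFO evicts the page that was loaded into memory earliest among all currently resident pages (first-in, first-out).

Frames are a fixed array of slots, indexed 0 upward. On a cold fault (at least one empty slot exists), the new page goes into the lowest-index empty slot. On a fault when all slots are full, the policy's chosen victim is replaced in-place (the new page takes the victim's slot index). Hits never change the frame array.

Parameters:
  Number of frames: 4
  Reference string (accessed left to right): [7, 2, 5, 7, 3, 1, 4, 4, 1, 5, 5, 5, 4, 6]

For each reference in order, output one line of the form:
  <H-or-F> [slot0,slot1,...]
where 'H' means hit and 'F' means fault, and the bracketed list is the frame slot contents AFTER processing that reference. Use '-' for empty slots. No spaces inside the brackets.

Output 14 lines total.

F [7,-,-,-]
F [7,2,-,-]
F [7,2,5,-]
H [7,2,5,-]
F [7,2,5,3]
F [1,2,5,3]
F [1,4,5,3]
H [1,4,5,3]
H [1,4,5,3]
H [1,4,5,3]
H [1,4,5,3]
H [1,4,5,3]
H [1,4,5,3]
F [1,4,6,3]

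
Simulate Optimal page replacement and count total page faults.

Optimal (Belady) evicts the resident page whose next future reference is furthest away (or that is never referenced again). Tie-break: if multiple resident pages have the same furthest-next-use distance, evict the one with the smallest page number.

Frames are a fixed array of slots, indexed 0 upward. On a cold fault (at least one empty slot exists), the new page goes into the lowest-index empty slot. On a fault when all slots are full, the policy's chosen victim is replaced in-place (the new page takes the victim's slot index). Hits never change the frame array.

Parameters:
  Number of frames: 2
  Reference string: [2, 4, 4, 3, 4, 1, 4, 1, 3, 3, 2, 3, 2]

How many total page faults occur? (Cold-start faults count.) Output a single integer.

Answer: 6

Derivation:
Step 0: ref 2 → FAULT, frames=[2,-]
Step 1: ref 4 → FAULT, frames=[2,4]
Step 2: ref 4 → HIT, frames=[2,4]
Step 3: ref 3 → FAULT (evict 2), frames=[3,4]
Step 4: ref 4 → HIT, frames=[3,4]
Step 5: ref 1 → FAULT (evict 3), frames=[1,4]
Step 6: ref 4 → HIT, frames=[1,4]
Step 7: ref 1 → HIT, frames=[1,4]
Step 8: ref 3 → FAULT (evict 1), frames=[3,4]
Step 9: ref 3 → HIT, frames=[3,4]
Step 10: ref 2 → FAULT (evict 4), frames=[3,2]
Step 11: ref 3 → HIT, frames=[3,2]
Step 12: ref 2 → HIT, frames=[3,2]
Total faults: 6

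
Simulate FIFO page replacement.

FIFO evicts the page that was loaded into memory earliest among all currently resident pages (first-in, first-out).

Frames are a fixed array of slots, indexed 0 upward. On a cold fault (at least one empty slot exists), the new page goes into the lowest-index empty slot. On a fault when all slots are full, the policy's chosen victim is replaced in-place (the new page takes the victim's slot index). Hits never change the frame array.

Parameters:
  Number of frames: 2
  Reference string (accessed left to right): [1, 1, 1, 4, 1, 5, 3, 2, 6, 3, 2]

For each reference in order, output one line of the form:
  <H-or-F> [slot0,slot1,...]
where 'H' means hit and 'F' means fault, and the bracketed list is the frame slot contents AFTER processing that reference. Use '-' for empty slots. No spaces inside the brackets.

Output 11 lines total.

F [1,-]
H [1,-]
H [1,-]
F [1,4]
H [1,4]
F [5,4]
F [5,3]
F [2,3]
F [2,6]
F [3,6]
F [3,2]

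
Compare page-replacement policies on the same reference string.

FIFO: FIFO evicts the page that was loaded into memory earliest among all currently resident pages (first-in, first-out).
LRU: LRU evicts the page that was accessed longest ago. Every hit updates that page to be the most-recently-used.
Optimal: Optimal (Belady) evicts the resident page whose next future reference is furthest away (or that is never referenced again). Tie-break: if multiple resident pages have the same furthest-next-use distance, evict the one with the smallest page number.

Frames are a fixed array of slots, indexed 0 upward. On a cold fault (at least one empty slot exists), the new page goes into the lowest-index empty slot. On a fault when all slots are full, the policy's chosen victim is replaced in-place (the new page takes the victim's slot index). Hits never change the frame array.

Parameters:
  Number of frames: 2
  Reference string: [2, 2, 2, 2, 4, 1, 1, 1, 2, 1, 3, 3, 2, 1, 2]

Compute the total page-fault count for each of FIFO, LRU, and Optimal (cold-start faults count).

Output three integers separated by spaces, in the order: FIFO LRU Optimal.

--- FIFO ---
  step 0: ref 2 -> FAULT, frames=[2,-] (faults so far: 1)
  step 1: ref 2 -> HIT, frames=[2,-] (faults so far: 1)
  step 2: ref 2 -> HIT, frames=[2,-] (faults so far: 1)
  step 3: ref 2 -> HIT, frames=[2,-] (faults so far: 1)
  step 4: ref 4 -> FAULT, frames=[2,4] (faults so far: 2)
  step 5: ref 1 -> FAULT, evict 2, frames=[1,4] (faults so far: 3)
  step 6: ref 1 -> HIT, frames=[1,4] (faults so far: 3)
  step 7: ref 1 -> HIT, frames=[1,4] (faults so far: 3)
  step 8: ref 2 -> FAULT, evict 4, frames=[1,2] (faults so far: 4)
  step 9: ref 1 -> HIT, frames=[1,2] (faults so far: 4)
  step 10: ref 3 -> FAULT, evict 1, frames=[3,2] (faults so far: 5)
  step 11: ref 3 -> HIT, frames=[3,2] (faults so far: 5)
  step 12: ref 2 -> HIT, frames=[3,2] (faults so far: 5)
  step 13: ref 1 -> FAULT, evict 2, frames=[3,1] (faults so far: 6)
  step 14: ref 2 -> FAULT, evict 3, frames=[2,1] (faults so far: 7)
  FIFO total faults: 7
--- LRU ---
  step 0: ref 2 -> FAULT, frames=[2,-] (faults so far: 1)
  step 1: ref 2 -> HIT, frames=[2,-] (faults so far: 1)
  step 2: ref 2 -> HIT, frames=[2,-] (faults so far: 1)
  step 3: ref 2 -> HIT, frames=[2,-] (faults so far: 1)
  step 4: ref 4 -> FAULT, frames=[2,4] (faults so far: 2)
  step 5: ref 1 -> FAULT, evict 2, frames=[1,4] (faults so far: 3)
  step 6: ref 1 -> HIT, frames=[1,4] (faults so far: 3)
  step 7: ref 1 -> HIT, frames=[1,4] (faults so far: 3)
  step 8: ref 2 -> FAULT, evict 4, frames=[1,2] (faults so far: 4)
  step 9: ref 1 -> HIT, frames=[1,2] (faults so far: 4)
  step 10: ref 3 -> FAULT, evict 2, frames=[1,3] (faults so far: 5)
  step 11: ref 3 -> HIT, frames=[1,3] (faults so far: 5)
  step 12: ref 2 -> FAULT, evict 1, frames=[2,3] (faults so far: 6)
  step 13: ref 1 -> FAULT, evict 3, frames=[2,1] (faults so far: 7)
  step 14: ref 2 -> HIT, frames=[2,1] (faults so far: 7)
  LRU total faults: 7
--- Optimal ---
  step 0: ref 2 -> FAULT, frames=[2,-] (faults so far: 1)
  step 1: ref 2 -> HIT, frames=[2,-] (faults so far: 1)
  step 2: ref 2 -> HIT, frames=[2,-] (faults so far: 1)
  step 3: ref 2 -> HIT, frames=[2,-] (faults so far: 1)
  step 4: ref 4 -> FAULT, frames=[2,4] (faults so far: 2)
  step 5: ref 1 -> FAULT, evict 4, frames=[2,1] (faults so far: 3)
  step 6: ref 1 -> HIT, frames=[2,1] (faults so far: 3)
  step 7: ref 1 -> HIT, frames=[2,1] (faults so far: 3)
  step 8: ref 2 -> HIT, frames=[2,1] (faults so far: 3)
  step 9: ref 1 -> HIT, frames=[2,1] (faults so far: 3)
  step 10: ref 3 -> FAULT, evict 1, frames=[2,3] (faults so far: 4)
  step 11: ref 3 -> HIT, frames=[2,3] (faults so far: 4)
  step 12: ref 2 -> HIT, frames=[2,3] (faults so far: 4)
  step 13: ref 1 -> FAULT, evict 3, frames=[2,1] (faults so far: 5)
  step 14: ref 2 -> HIT, frames=[2,1] (faults so far: 5)
  Optimal total faults: 5

Answer: 7 7 5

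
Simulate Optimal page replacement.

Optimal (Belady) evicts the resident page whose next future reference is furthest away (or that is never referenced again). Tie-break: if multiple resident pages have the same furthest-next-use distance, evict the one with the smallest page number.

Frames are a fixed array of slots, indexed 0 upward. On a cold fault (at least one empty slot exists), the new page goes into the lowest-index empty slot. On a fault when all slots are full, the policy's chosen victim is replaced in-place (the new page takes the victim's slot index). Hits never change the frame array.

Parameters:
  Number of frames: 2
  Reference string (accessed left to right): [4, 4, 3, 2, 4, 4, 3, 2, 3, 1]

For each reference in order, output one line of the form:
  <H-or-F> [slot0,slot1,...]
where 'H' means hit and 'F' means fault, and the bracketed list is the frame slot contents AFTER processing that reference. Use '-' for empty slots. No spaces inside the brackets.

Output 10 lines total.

F [4,-]
H [4,-]
F [4,3]
F [4,2]
H [4,2]
H [4,2]
F [3,2]
H [3,2]
H [3,2]
F [3,1]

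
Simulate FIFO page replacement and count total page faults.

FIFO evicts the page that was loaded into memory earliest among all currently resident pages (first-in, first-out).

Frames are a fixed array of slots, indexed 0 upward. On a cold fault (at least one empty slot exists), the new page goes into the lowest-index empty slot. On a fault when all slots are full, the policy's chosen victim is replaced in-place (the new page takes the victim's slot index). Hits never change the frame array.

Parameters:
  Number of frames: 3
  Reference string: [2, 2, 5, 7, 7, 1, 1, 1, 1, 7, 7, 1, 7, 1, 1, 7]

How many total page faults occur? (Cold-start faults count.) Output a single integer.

Step 0: ref 2 → FAULT, frames=[2,-,-]
Step 1: ref 2 → HIT, frames=[2,-,-]
Step 2: ref 5 → FAULT, frames=[2,5,-]
Step 3: ref 7 → FAULT, frames=[2,5,7]
Step 4: ref 7 → HIT, frames=[2,5,7]
Step 5: ref 1 → FAULT (evict 2), frames=[1,5,7]
Step 6: ref 1 → HIT, frames=[1,5,7]
Step 7: ref 1 → HIT, frames=[1,5,7]
Step 8: ref 1 → HIT, frames=[1,5,7]
Step 9: ref 7 → HIT, frames=[1,5,7]
Step 10: ref 7 → HIT, frames=[1,5,7]
Step 11: ref 1 → HIT, frames=[1,5,7]
Step 12: ref 7 → HIT, frames=[1,5,7]
Step 13: ref 1 → HIT, frames=[1,5,7]
Step 14: ref 1 → HIT, frames=[1,5,7]
Step 15: ref 7 → HIT, frames=[1,5,7]
Total faults: 4

Answer: 4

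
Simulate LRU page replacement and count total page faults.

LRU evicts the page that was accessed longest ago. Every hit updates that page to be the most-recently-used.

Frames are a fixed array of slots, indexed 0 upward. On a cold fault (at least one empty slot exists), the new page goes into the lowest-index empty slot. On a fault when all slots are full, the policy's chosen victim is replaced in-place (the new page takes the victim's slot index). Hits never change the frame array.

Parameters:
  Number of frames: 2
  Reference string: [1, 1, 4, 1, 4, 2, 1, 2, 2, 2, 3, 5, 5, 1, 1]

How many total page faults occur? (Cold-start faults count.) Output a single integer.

Answer: 7

Derivation:
Step 0: ref 1 → FAULT, frames=[1,-]
Step 1: ref 1 → HIT, frames=[1,-]
Step 2: ref 4 → FAULT, frames=[1,4]
Step 3: ref 1 → HIT, frames=[1,4]
Step 4: ref 4 → HIT, frames=[1,4]
Step 5: ref 2 → FAULT (evict 1), frames=[2,4]
Step 6: ref 1 → FAULT (evict 4), frames=[2,1]
Step 7: ref 2 → HIT, frames=[2,1]
Step 8: ref 2 → HIT, frames=[2,1]
Step 9: ref 2 → HIT, frames=[2,1]
Step 10: ref 3 → FAULT (evict 1), frames=[2,3]
Step 11: ref 5 → FAULT (evict 2), frames=[5,3]
Step 12: ref 5 → HIT, frames=[5,3]
Step 13: ref 1 → FAULT (evict 3), frames=[5,1]
Step 14: ref 1 → HIT, frames=[5,1]
Total faults: 7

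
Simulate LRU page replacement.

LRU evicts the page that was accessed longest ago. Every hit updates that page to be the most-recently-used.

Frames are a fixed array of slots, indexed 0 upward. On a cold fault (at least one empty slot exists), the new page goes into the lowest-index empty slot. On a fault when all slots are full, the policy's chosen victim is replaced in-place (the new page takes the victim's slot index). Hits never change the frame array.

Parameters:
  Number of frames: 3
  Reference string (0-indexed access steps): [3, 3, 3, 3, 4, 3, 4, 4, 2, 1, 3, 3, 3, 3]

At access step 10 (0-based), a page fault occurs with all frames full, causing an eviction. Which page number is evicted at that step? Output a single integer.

Step 0: ref 3 -> FAULT, frames=[3,-,-]
Step 1: ref 3 -> HIT, frames=[3,-,-]
Step 2: ref 3 -> HIT, frames=[3,-,-]
Step 3: ref 3 -> HIT, frames=[3,-,-]
Step 4: ref 4 -> FAULT, frames=[3,4,-]
Step 5: ref 3 -> HIT, frames=[3,4,-]
Step 6: ref 4 -> HIT, frames=[3,4,-]
Step 7: ref 4 -> HIT, frames=[3,4,-]
Step 8: ref 2 -> FAULT, frames=[3,4,2]
Step 9: ref 1 -> FAULT, evict 3, frames=[1,4,2]
Step 10: ref 3 -> FAULT, evict 4, frames=[1,3,2]
At step 10: evicted page 4

Answer: 4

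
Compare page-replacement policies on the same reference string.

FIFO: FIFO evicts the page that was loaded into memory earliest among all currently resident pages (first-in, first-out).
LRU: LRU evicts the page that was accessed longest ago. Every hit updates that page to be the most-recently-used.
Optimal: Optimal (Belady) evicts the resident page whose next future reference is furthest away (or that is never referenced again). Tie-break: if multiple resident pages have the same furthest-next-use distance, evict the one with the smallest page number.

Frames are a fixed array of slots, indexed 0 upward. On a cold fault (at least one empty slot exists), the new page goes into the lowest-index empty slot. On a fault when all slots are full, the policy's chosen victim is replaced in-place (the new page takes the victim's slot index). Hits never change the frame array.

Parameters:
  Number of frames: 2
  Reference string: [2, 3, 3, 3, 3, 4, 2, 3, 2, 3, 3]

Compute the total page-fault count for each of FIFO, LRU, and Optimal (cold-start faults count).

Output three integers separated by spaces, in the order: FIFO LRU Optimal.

Answer: 5 5 4

Derivation:
--- FIFO ---
  step 0: ref 2 -> FAULT, frames=[2,-] (faults so far: 1)
  step 1: ref 3 -> FAULT, frames=[2,3] (faults so far: 2)
  step 2: ref 3 -> HIT, frames=[2,3] (faults so far: 2)
  step 3: ref 3 -> HIT, frames=[2,3] (faults so far: 2)
  step 4: ref 3 -> HIT, frames=[2,3] (faults so far: 2)
  step 5: ref 4 -> FAULT, evict 2, frames=[4,3] (faults so far: 3)
  step 6: ref 2 -> FAULT, evict 3, frames=[4,2] (faults so far: 4)
  step 7: ref 3 -> FAULT, evict 4, frames=[3,2] (faults so far: 5)
  step 8: ref 2 -> HIT, frames=[3,2] (faults so far: 5)
  step 9: ref 3 -> HIT, frames=[3,2] (faults so far: 5)
  step 10: ref 3 -> HIT, frames=[3,2] (faults so far: 5)
  FIFO total faults: 5
--- LRU ---
  step 0: ref 2 -> FAULT, frames=[2,-] (faults so far: 1)
  step 1: ref 3 -> FAULT, frames=[2,3] (faults so far: 2)
  step 2: ref 3 -> HIT, frames=[2,3] (faults so far: 2)
  step 3: ref 3 -> HIT, frames=[2,3] (faults so far: 2)
  step 4: ref 3 -> HIT, frames=[2,3] (faults so far: 2)
  step 5: ref 4 -> FAULT, evict 2, frames=[4,3] (faults so far: 3)
  step 6: ref 2 -> FAULT, evict 3, frames=[4,2] (faults so far: 4)
  step 7: ref 3 -> FAULT, evict 4, frames=[3,2] (faults so far: 5)
  step 8: ref 2 -> HIT, frames=[3,2] (faults so far: 5)
  step 9: ref 3 -> HIT, frames=[3,2] (faults so far: 5)
  step 10: ref 3 -> HIT, frames=[3,2] (faults so far: 5)
  LRU total faults: 5
--- Optimal ---
  step 0: ref 2 -> FAULT, frames=[2,-] (faults so far: 1)
  step 1: ref 3 -> FAULT, frames=[2,3] (faults so far: 2)
  step 2: ref 3 -> HIT, frames=[2,3] (faults so far: 2)
  step 3: ref 3 -> HIT, frames=[2,3] (faults so far: 2)
  step 4: ref 3 -> HIT, frames=[2,3] (faults so far: 2)
  step 5: ref 4 -> FAULT, evict 3, frames=[2,4] (faults so far: 3)
  step 6: ref 2 -> HIT, frames=[2,4] (faults so far: 3)
  step 7: ref 3 -> FAULT, evict 4, frames=[2,3] (faults so far: 4)
  step 8: ref 2 -> HIT, frames=[2,3] (faults so far: 4)
  step 9: ref 3 -> HIT, frames=[2,3] (faults so far: 4)
  step 10: ref 3 -> HIT, frames=[2,3] (faults so far: 4)
  Optimal total faults: 4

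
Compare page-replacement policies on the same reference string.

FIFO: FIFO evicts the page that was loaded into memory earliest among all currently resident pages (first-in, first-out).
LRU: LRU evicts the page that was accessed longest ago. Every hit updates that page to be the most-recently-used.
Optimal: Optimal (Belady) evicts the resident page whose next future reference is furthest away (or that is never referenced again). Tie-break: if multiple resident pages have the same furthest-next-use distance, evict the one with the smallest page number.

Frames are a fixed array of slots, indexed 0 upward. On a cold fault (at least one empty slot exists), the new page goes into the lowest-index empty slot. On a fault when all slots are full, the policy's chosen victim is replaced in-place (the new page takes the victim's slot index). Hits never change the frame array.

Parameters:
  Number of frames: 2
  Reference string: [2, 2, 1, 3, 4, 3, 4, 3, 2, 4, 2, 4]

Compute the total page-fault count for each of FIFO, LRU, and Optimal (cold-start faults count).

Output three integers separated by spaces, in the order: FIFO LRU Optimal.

Answer: 5 6 5

Derivation:
--- FIFO ---
  step 0: ref 2 -> FAULT, frames=[2,-] (faults so far: 1)
  step 1: ref 2 -> HIT, frames=[2,-] (faults so far: 1)
  step 2: ref 1 -> FAULT, frames=[2,1] (faults so far: 2)
  step 3: ref 3 -> FAULT, evict 2, frames=[3,1] (faults so far: 3)
  step 4: ref 4 -> FAULT, evict 1, frames=[3,4] (faults so far: 4)
  step 5: ref 3 -> HIT, frames=[3,4] (faults so far: 4)
  step 6: ref 4 -> HIT, frames=[3,4] (faults so far: 4)
  step 7: ref 3 -> HIT, frames=[3,4] (faults so far: 4)
  step 8: ref 2 -> FAULT, evict 3, frames=[2,4] (faults so far: 5)
  step 9: ref 4 -> HIT, frames=[2,4] (faults so far: 5)
  step 10: ref 2 -> HIT, frames=[2,4] (faults so far: 5)
  step 11: ref 4 -> HIT, frames=[2,4] (faults so far: 5)
  FIFO total faults: 5
--- LRU ---
  step 0: ref 2 -> FAULT, frames=[2,-] (faults so far: 1)
  step 1: ref 2 -> HIT, frames=[2,-] (faults so far: 1)
  step 2: ref 1 -> FAULT, frames=[2,1] (faults so far: 2)
  step 3: ref 3 -> FAULT, evict 2, frames=[3,1] (faults so far: 3)
  step 4: ref 4 -> FAULT, evict 1, frames=[3,4] (faults so far: 4)
  step 5: ref 3 -> HIT, frames=[3,4] (faults so far: 4)
  step 6: ref 4 -> HIT, frames=[3,4] (faults so far: 4)
  step 7: ref 3 -> HIT, frames=[3,4] (faults so far: 4)
  step 8: ref 2 -> FAULT, evict 4, frames=[3,2] (faults so far: 5)
  step 9: ref 4 -> FAULT, evict 3, frames=[4,2] (faults so far: 6)
  step 10: ref 2 -> HIT, frames=[4,2] (faults so far: 6)
  step 11: ref 4 -> HIT, frames=[4,2] (faults so far: 6)
  LRU total faults: 6
--- Optimal ---
  step 0: ref 2 -> FAULT, frames=[2,-] (faults so far: 1)
  step 1: ref 2 -> HIT, frames=[2,-] (faults so far: 1)
  step 2: ref 1 -> FAULT, frames=[2,1] (faults so far: 2)
  step 3: ref 3 -> FAULT, evict 1, frames=[2,3] (faults so far: 3)
  step 4: ref 4 -> FAULT, evict 2, frames=[4,3] (faults so far: 4)
  step 5: ref 3 -> HIT, frames=[4,3] (faults so far: 4)
  step 6: ref 4 -> HIT, frames=[4,3] (faults so far: 4)
  step 7: ref 3 -> HIT, frames=[4,3] (faults so far: 4)
  step 8: ref 2 -> FAULT, evict 3, frames=[4,2] (faults so far: 5)
  step 9: ref 4 -> HIT, frames=[4,2] (faults so far: 5)
  step 10: ref 2 -> HIT, frames=[4,2] (faults so far: 5)
  step 11: ref 4 -> HIT, frames=[4,2] (faults so far: 5)
  Optimal total faults: 5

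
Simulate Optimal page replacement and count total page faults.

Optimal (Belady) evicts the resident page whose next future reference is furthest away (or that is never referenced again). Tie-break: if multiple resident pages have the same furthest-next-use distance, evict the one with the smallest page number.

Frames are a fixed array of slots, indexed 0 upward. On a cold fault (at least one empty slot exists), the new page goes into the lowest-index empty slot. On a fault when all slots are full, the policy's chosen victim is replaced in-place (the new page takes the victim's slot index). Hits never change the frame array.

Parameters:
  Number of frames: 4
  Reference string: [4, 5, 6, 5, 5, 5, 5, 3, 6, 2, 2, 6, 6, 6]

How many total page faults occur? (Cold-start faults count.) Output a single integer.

Answer: 5

Derivation:
Step 0: ref 4 → FAULT, frames=[4,-,-,-]
Step 1: ref 5 → FAULT, frames=[4,5,-,-]
Step 2: ref 6 → FAULT, frames=[4,5,6,-]
Step 3: ref 5 → HIT, frames=[4,5,6,-]
Step 4: ref 5 → HIT, frames=[4,5,6,-]
Step 5: ref 5 → HIT, frames=[4,5,6,-]
Step 6: ref 5 → HIT, frames=[4,5,6,-]
Step 7: ref 3 → FAULT, frames=[4,5,6,3]
Step 8: ref 6 → HIT, frames=[4,5,6,3]
Step 9: ref 2 → FAULT (evict 3), frames=[4,5,6,2]
Step 10: ref 2 → HIT, frames=[4,5,6,2]
Step 11: ref 6 → HIT, frames=[4,5,6,2]
Step 12: ref 6 → HIT, frames=[4,5,6,2]
Step 13: ref 6 → HIT, frames=[4,5,6,2]
Total faults: 5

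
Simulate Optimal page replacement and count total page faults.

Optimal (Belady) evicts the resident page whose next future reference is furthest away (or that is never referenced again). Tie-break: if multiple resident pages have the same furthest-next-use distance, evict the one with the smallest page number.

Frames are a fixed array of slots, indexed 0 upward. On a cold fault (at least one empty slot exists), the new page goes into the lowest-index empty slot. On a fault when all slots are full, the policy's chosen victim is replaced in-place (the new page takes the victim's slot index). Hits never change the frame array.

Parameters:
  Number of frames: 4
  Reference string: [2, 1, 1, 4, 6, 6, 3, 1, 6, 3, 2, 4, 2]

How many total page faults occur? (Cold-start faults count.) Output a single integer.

Step 0: ref 2 → FAULT, frames=[2,-,-,-]
Step 1: ref 1 → FAULT, frames=[2,1,-,-]
Step 2: ref 1 → HIT, frames=[2,1,-,-]
Step 3: ref 4 → FAULT, frames=[2,1,4,-]
Step 4: ref 6 → FAULT, frames=[2,1,4,6]
Step 5: ref 6 → HIT, frames=[2,1,4,6]
Step 6: ref 3 → FAULT (evict 4), frames=[2,1,3,6]
Step 7: ref 1 → HIT, frames=[2,1,3,6]
Step 8: ref 6 → HIT, frames=[2,1,3,6]
Step 9: ref 3 → HIT, frames=[2,1,3,6]
Step 10: ref 2 → HIT, frames=[2,1,3,6]
Step 11: ref 4 → FAULT (evict 1), frames=[2,4,3,6]
Step 12: ref 2 → HIT, frames=[2,4,3,6]
Total faults: 6

Answer: 6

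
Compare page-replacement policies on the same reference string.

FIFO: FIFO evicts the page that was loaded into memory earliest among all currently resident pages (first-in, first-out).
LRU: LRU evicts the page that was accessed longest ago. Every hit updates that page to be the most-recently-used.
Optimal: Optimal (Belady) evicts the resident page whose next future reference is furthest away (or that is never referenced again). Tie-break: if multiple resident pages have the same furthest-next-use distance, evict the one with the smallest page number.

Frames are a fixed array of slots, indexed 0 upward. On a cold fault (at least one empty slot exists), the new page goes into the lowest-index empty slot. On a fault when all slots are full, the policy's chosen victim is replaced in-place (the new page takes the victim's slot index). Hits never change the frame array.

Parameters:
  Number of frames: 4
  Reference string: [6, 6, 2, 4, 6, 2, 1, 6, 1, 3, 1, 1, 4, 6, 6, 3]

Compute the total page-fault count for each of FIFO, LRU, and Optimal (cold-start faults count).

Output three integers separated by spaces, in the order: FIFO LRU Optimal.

Answer: 6 6 5

Derivation:
--- FIFO ---
  step 0: ref 6 -> FAULT, frames=[6,-,-,-] (faults so far: 1)
  step 1: ref 6 -> HIT, frames=[6,-,-,-] (faults so far: 1)
  step 2: ref 2 -> FAULT, frames=[6,2,-,-] (faults so far: 2)
  step 3: ref 4 -> FAULT, frames=[6,2,4,-] (faults so far: 3)
  step 4: ref 6 -> HIT, frames=[6,2,4,-] (faults so far: 3)
  step 5: ref 2 -> HIT, frames=[6,2,4,-] (faults so far: 3)
  step 6: ref 1 -> FAULT, frames=[6,2,4,1] (faults so far: 4)
  step 7: ref 6 -> HIT, frames=[6,2,4,1] (faults so far: 4)
  step 8: ref 1 -> HIT, frames=[6,2,4,1] (faults so far: 4)
  step 9: ref 3 -> FAULT, evict 6, frames=[3,2,4,1] (faults so far: 5)
  step 10: ref 1 -> HIT, frames=[3,2,4,1] (faults so far: 5)
  step 11: ref 1 -> HIT, frames=[3,2,4,1] (faults so far: 5)
  step 12: ref 4 -> HIT, frames=[3,2,4,1] (faults so far: 5)
  step 13: ref 6 -> FAULT, evict 2, frames=[3,6,4,1] (faults so far: 6)
  step 14: ref 6 -> HIT, frames=[3,6,4,1] (faults so far: 6)
  step 15: ref 3 -> HIT, frames=[3,6,4,1] (faults so far: 6)
  FIFO total faults: 6
--- LRU ---
  step 0: ref 6 -> FAULT, frames=[6,-,-,-] (faults so far: 1)
  step 1: ref 6 -> HIT, frames=[6,-,-,-] (faults so far: 1)
  step 2: ref 2 -> FAULT, frames=[6,2,-,-] (faults so far: 2)
  step 3: ref 4 -> FAULT, frames=[6,2,4,-] (faults so far: 3)
  step 4: ref 6 -> HIT, frames=[6,2,4,-] (faults so far: 3)
  step 5: ref 2 -> HIT, frames=[6,2,4,-] (faults so far: 3)
  step 6: ref 1 -> FAULT, frames=[6,2,4,1] (faults so far: 4)
  step 7: ref 6 -> HIT, frames=[6,2,4,1] (faults so far: 4)
  step 8: ref 1 -> HIT, frames=[6,2,4,1] (faults so far: 4)
  step 9: ref 3 -> FAULT, evict 4, frames=[6,2,3,1] (faults so far: 5)
  step 10: ref 1 -> HIT, frames=[6,2,3,1] (faults so far: 5)
  step 11: ref 1 -> HIT, frames=[6,2,3,1] (faults so far: 5)
  step 12: ref 4 -> FAULT, evict 2, frames=[6,4,3,1] (faults so far: 6)
  step 13: ref 6 -> HIT, frames=[6,4,3,1] (faults so far: 6)
  step 14: ref 6 -> HIT, frames=[6,4,3,1] (faults so far: 6)
  step 15: ref 3 -> HIT, frames=[6,4,3,1] (faults so far: 6)
  LRU total faults: 6
--- Optimal ---
  step 0: ref 6 -> FAULT, frames=[6,-,-,-] (faults so far: 1)
  step 1: ref 6 -> HIT, frames=[6,-,-,-] (faults so far: 1)
  step 2: ref 2 -> FAULT, frames=[6,2,-,-] (faults so far: 2)
  step 3: ref 4 -> FAULT, frames=[6,2,4,-] (faults so far: 3)
  step 4: ref 6 -> HIT, frames=[6,2,4,-] (faults so far: 3)
  step 5: ref 2 -> HIT, frames=[6,2,4,-] (faults so far: 3)
  step 6: ref 1 -> FAULT, frames=[6,2,4,1] (faults so far: 4)
  step 7: ref 6 -> HIT, frames=[6,2,4,1] (faults so far: 4)
  step 8: ref 1 -> HIT, frames=[6,2,4,1] (faults so far: 4)
  step 9: ref 3 -> FAULT, evict 2, frames=[6,3,4,1] (faults so far: 5)
  step 10: ref 1 -> HIT, frames=[6,3,4,1] (faults so far: 5)
  step 11: ref 1 -> HIT, frames=[6,3,4,1] (faults so far: 5)
  step 12: ref 4 -> HIT, frames=[6,3,4,1] (faults so far: 5)
  step 13: ref 6 -> HIT, frames=[6,3,4,1] (faults so far: 5)
  step 14: ref 6 -> HIT, frames=[6,3,4,1] (faults so far: 5)
  step 15: ref 3 -> HIT, frames=[6,3,4,1] (faults so far: 5)
  Optimal total faults: 5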